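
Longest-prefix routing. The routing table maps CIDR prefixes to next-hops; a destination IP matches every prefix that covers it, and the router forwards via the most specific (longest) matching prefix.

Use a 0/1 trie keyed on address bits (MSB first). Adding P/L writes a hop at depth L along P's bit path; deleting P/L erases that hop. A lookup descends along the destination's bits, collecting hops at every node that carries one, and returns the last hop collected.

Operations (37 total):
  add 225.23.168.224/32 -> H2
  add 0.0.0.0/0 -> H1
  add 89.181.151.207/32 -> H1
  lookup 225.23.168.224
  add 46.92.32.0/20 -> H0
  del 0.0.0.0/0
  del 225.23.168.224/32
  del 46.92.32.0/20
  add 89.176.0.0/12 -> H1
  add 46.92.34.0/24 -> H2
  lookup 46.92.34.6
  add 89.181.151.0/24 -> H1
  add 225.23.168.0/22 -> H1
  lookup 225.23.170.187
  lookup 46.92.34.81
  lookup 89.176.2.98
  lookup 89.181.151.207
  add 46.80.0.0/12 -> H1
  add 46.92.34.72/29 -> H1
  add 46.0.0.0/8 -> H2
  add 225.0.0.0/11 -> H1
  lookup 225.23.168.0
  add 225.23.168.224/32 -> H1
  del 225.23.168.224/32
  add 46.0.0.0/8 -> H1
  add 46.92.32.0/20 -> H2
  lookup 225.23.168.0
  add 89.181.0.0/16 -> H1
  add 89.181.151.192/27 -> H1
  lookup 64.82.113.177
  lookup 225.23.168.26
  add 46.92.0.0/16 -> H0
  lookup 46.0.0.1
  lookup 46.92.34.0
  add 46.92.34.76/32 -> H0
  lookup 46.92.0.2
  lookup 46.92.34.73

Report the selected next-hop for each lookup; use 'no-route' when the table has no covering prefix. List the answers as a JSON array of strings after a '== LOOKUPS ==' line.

Apply in order:
  add 225.23.168.224/32 -> H2 at depth 32
  add 0.0.0.0/0 -> H1 at depth 0
  add 89.181.151.207/32 -> H1 at depth 32
  lookup 225.23.168.224: bits 11100001000101111010100011100000 walk d0:H1→d1:-→d2:-→d3:-→d4:-→d5:-→d6:-→d7:-→d8:-→d9:-→d10:-→d11:-→d12:-→d13:-→d14:-→d15:-→d16:-→d17:-→d18:-→d19:-→d20:-→d21:-→d22:-→d23:-→d24:-→d25:-→d26:-→d27:-→d28:-→d29:-→d30:-→d31:-→d32:H2 -> H2
  add 46.92.32.0/20 -> H0 at depth 20
  del 0.0.0.0/0 (clear depth 0)
  del 225.23.168.224/32 (clear depth 32)
  del 46.92.32.0/20 (clear depth 20)
  add 89.176.0.0/12 -> H1 at depth 12
  add 46.92.34.0/24 -> H2 at depth 24
  lookup 46.92.34.6: bits 001011100101110000100010 walk d0:-→d1:-→d2:-→d3:-→d4:-→d5:-→d6:-→d7:-→d8:-→d9:-→d10:-→d11:-→d12:-→d13:-→d14:-→d15:-→d16:-→d17:-→d18:-→d19:-→d20:-→d21:-→d22:-→d23:-→d24:H2 -> H2
  add 89.181.151.0/24 -> H1 at depth 24
  add 225.23.168.0/22 -> H1 at depth 22
  lookup 225.23.170.187: bits 1110000100010111101010 walk d0:-→d1:-→d2:-→d3:-→d4:-→d5:-→d6:-→d7:-→d8:-→d9:-→d10:-→d11:-→d12:-→d13:-→d14:-→d15:-→d16:-→d17:-→d18:-→d19:-→d20:-→d21:-→d22:H1 -> H1
  lookup 46.92.34.81: bits 001011100101110000100010 walk d0:-→d1:-→d2:-→d3:-→d4:-→d5:-→d6:-→d7:-→d8:-→d9:-→d10:-→d11:-→d12:-→d13:-→d14:-→d15:-→d16:-→d17:-→d18:-→d19:-→d20:-→d21:-→d22:-→d23:-→d24:H2 -> H2
  lookup 89.176.2.98: bits 0101100110110 walk d0:-→d1:-→d2:-→d3:-→d4:-→d5:-→d6:-→d7:-→d8:-→d9:-→d10:-→d11:-→d12:H1→d13:- -> H1
  lookup 89.181.151.207: bits 01011001101101011001011111001111 walk d0:-→d1:-→d2:-→d3:-→d4:-→d5:-→d6:-→d7:-→d8:-→d9:-→d10:-→d11:-→d12:H1→d13:-→d14:-→d15:-→d16:-→d17:-→d18:-→d19:-→d20:-→d21:-→d22:-→d23:-→d24:H1→d25:-→d26:-→d27:-→d28:-→d29:-→d30:-→d31:-→d32:H1 -> H1
  add 46.80.0.0/12 -> H1 at depth 12
  add 46.92.34.72/29 -> H1 at depth 29
  add 46.0.0.0/8 -> H2 at depth 8
  add 225.0.0.0/11 -> H1 at depth 11
  lookup 225.23.168.0: bits 111000010001011110101000 walk d0:-→d1:-→d2:-→d3:-→d4:-→d5:-→d6:-→d7:-→d8:-→d9:-→d10:-→d11:H1→d12:-→d13:-→d14:-→d15:-→d16:-→d17:-→d18:-→d19:-→d20:-→d21:-→d22:H1→d23:-→d24:- -> H1
  add 225.23.168.224/32 -> H1 at depth 32
  del 225.23.168.224/32 (clear depth 32)
  add 46.0.0.0/8 -> H1 at depth 8
  add 46.92.32.0/20 -> H2 at depth 20
  lookup 225.23.168.0: bits 111000010001011110101000 walk d0:-→d1:-→d2:-→d3:-→d4:-→d5:-→d6:-→d7:-→d8:-→d9:-→d10:-→d11:H1→d12:-→d13:-→d14:-→d15:-→d16:-→d17:-→d18:-→d19:-→d20:-→d21:-→d22:H1→d23:-→d24:- -> H1
  add 89.181.0.0/16 -> H1 at depth 16
  add 89.181.151.192/27 -> H1 at depth 27
  lookup 64.82.113.177: bits 010 walk d0:-→d1:-→d2:-→d3:- -> no-route
  lookup 225.23.168.26: bits 111000010001011110101000 walk d0:-→d1:-→d2:-→d3:-→d4:-→d5:-→d6:-→d7:-→d8:-→d9:-→d10:-→d11:H1→d12:-→d13:-→d14:-→d15:-→d16:-→d17:-→d18:-→d19:-→d20:-→d21:-→d22:H1→d23:-→d24:- -> H1
  add 46.92.0.0/16 -> H0 at depth 16
  lookup 46.0.0.1: bits 001011100 walk d0:-→d1:-→d2:-→d3:-→d4:-→d5:-→d6:-→d7:-→d8:H1→d9:- -> H1
  lookup 46.92.34.0: bits 0010111001011100001000100 walk d0:-→d1:-→d2:-→d3:-→d4:-→d5:-→d6:-→d7:-→d8:H1→d9:-→d10:-→d11:-→d12:H1→d13:-→d14:-→d15:-→d16:H0→d17:-→d18:-→d19:-→d20:H2→d21:-→d22:-→d23:-→d24:H2→d25:- -> H2
  add 46.92.34.76/32 -> H0 at depth 32
  lookup 46.92.0.2: bits 001011100101110000 walk d0:-→d1:-→d2:-→d3:-→d4:-→d5:-→d6:-→d7:-→d8:H1→d9:-→d10:-→d11:-→d12:H1→d13:-→d14:-→d15:-→d16:H0→d17:-→d18:- -> H0
  lookup 46.92.34.73: bits 00101110010111000010001001001 walk d0:-→d1:-→d2:-→d3:-→d4:-→d5:-→d6:-→d7:-→d8:H1→d9:-→d10:-→d11:-→d12:H1→d13:-→d14:-→d15:-→d16:H0→d17:-→d18:-→d19:-→d20:H2→d21:-→d22:-→d23:-→d24:H2→d25:-→d26:-→d27:-→d28:-→d29:H1 -> H1

== LOOKUPS ==
["H2","H2","H1","H2","H1","H1","H1","H1","no-route","H1","H1","H2","H0","H1"]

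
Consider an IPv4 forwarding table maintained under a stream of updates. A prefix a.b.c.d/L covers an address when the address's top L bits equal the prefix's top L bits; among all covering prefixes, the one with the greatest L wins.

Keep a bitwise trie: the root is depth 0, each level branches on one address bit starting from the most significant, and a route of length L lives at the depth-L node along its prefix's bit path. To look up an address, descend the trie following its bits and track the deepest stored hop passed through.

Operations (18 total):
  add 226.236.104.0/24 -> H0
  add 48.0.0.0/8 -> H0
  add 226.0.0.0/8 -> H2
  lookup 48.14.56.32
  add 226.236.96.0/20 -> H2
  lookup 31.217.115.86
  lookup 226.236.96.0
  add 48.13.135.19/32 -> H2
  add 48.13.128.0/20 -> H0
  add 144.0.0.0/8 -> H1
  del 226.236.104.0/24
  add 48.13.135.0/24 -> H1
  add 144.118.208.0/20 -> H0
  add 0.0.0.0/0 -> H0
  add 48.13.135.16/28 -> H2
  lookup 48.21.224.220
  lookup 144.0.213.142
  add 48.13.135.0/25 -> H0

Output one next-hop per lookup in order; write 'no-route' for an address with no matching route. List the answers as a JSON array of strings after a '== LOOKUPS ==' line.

Process each operation:
  add 226.236.104.0/24 -> H0 at depth 24
  add 48.0.0.0/8 -> H0 at depth 8
  add 226.0.0.0/8 -> H2 at depth 8
  ? 48.14.56.32  path d0:-→d1:-→d2:-→d3:-→d4:-→d5:-→d6:-→d7:-→d8:H0  best=H0
  add 226.236.96.0/20 -> H2 at depth 20
  ? 31.217.115.86  path d0:-→d1:-→d2:-  best=no-route
  ? 226.236.96.0  path d0:-→d1:-→d2:-→d3:-→d4:-→d5:-→d6:-→d7:-→d8:H2→d9:-→d10:-→d11:-→d12:-→d13:-→d14:-→d15:-→d16:-→d17:-→d18:-→d19:-→d20:H2  best=H2
  add 48.13.135.19/32 -> H2 at depth 32
  add 48.13.128.0/20 -> H0 at depth 20
  add 144.0.0.0/8 -> H1 at depth 8
  - 226.236.104.0/24 clear@24
  add 48.13.135.0/24 -> H1 at depth 24
  add 144.118.208.0/20 -> H0 at depth 20
  add 0.0.0.0/0 -> H0 at depth 0
  add 48.13.135.16/28 -> H2 at depth 28
  ? 48.21.224.220  path d0:H0→d1:-→d2:-→d3:-→d4:-→d5:-→d6:-→d7:-→d8:H0→d9:-→d10:-→d11:-  best=H0
  ? 144.0.213.142  path d0:H0→d1:-→d2:-→d3:-→d4:-→d5:-→d6:-→d7:-→d8:H1→d9:-  best=H1
  add 48.13.135.0/25 -> H0 at depth 25

== LOOKUPS ==
["H0","no-route","H2","H0","H1"]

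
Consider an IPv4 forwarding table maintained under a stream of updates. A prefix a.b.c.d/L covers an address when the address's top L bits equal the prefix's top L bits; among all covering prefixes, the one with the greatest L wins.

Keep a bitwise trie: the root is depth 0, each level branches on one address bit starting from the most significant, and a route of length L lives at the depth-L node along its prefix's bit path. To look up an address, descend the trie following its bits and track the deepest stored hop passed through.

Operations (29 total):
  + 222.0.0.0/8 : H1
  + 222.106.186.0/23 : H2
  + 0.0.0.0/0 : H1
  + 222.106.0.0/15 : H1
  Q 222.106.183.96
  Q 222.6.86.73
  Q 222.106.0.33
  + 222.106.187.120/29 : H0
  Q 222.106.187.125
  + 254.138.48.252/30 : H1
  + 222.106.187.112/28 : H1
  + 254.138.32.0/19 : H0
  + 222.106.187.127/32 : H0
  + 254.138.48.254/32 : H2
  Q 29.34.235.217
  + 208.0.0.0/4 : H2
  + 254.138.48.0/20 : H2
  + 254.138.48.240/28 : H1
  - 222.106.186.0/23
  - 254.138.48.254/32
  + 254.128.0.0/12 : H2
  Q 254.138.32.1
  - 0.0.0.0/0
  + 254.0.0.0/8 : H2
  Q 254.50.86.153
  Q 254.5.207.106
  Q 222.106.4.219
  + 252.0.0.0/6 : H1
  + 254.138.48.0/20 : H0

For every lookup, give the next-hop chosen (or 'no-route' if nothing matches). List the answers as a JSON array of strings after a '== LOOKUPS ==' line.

Apply in order:
  + 222.0.0.0/8 (H1) depth=8
  + 222.106.186.0/23 (H2) depth=23
  + 0.0.0.0/0 (H1) depth=0
  + 222.106.0.0/15 (H1) depth=15
  Q 222.106.183.96: descend 11011110011010101011 ; hops seen [H1,H1,H1] ; pick H1
  Q 222.6.86.73: descend 110111100 ; hops seen [H1,H1] ; pick H1
  Q 222.106.0.33: descend 1101111001101010 ; hops seen [H1,H1,H1] ; pick H1
  + 222.106.187.120/29 (H0) depth=29
  Q 222.106.187.125: descend 11011110011010101011101101111 ; hops seen [H1,H1,H1,H2,H0] ; pick H0
  + 254.138.48.252/30 (H1) depth=30
  + 222.106.187.112/28 (H1) depth=28
  + 254.138.32.0/19 (H0) depth=19
  + 222.106.187.127/32 (H0) depth=32
  + 254.138.48.254/32 (H2) depth=32
  Q 29.34.235.217: descend ε ; hops seen [H1] ; pick H1
  + 208.0.0.0/4 (H2) depth=4
  + 254.138.48.0/20 (H2) depth=20
  + 254.138.48.240/28 (H1) depth=28
  del 222.106.186.0/23 (clear depth 23)
  del 254.138.48.254/32 (clear depth 32)
  + 254.128.0.0/12 (H2) depth=12
  Q 254.138.32.1: descend 1111111010001010001 ; hops seen [H1,H2,H0] ; pick H0
  del 0.0.0.0/0 (clear depth 0)
  + 254.0.0.0/8 (H2) depth=8
  Q 254.50.86.153: descend 11111110 ; hops seen [H2] ; pick H2
  Q 254.5.207.106: descend 11111110 ; hops seen [H2] ; pick H2
  Q 222.106.4.219: descend 1101111001101010 ; hops seen [H2,H1,H1] ; pick H1
  + 252.0.0.0/6 (H1) depth=6
  + 254.138.48.0/20 (H0) depth=20

== LOOKUPS ==
["H1","H1","H1","H0","H1","H0","H2","H2","H1"]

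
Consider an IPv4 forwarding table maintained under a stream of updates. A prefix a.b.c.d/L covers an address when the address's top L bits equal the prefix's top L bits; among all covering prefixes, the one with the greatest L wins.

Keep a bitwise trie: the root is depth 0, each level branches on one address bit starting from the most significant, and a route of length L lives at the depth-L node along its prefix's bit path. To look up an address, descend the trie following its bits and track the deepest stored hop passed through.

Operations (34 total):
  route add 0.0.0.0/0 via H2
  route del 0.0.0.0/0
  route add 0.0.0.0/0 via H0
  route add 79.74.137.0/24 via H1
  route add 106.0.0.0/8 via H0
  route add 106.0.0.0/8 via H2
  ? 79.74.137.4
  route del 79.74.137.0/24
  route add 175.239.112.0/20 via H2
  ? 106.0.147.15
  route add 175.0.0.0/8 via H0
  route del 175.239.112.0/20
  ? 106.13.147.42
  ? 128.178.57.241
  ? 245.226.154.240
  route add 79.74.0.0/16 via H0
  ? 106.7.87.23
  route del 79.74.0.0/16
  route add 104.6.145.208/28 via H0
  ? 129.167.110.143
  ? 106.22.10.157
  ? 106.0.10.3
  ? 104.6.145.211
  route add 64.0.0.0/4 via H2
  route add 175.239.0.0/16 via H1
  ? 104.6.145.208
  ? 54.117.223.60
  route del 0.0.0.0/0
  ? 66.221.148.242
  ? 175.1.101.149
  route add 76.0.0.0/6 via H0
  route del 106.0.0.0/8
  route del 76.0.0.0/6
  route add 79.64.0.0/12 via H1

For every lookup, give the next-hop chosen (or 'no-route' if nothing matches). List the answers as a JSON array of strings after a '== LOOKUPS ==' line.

Process each operation:
  + 0.0.0.0/0 (H2) depth=0
  del 0.0.0.0/0 (clear depth 0)
  + 0.0.0.0/0 (H0) depth=0
  + 79.74.137.0/24 (H1) depth=24
  + 106.0.0.0/8 (H0) depth=8
  + 106.0.0.0/8 (H2) depth=8
  Q 79.74.137.4: descend 010011110100101010001001 ; hops seen [H0,H1] ; pick H1
  del 79.74.137.0/24 (clear depth 24)
  + 175.239.112.0/20 (H2) depth=20
  Q 106.0.147.15: descend 01101010 ; hops seen [H0,H2] ; pick H2
  + 175.0.0.0/8 (H0) depth=8
  del 175.239.112.0/20 (clear depth 20)
  Q 106.13.147.42: descend 01101010 ; hops seen [H0,H2] ; pick H2
  Q 128.178.57.241: descend 10 ; hops seen [H0] ; pick H0
  Q 245.226.154.240: descend 1 ; hops seen [H0] ; pick H0
  + 79.74.0.0/16 (H0) depth=16
  Q 106.7.87.23: descend 01101010 ; hops seen [H0,H2] ; pick H2
  del 79.74.0.0/16 (clear depth 16)
  + 104.6.145.208/28 (H0) depth=28
  Q 129.167.110.143: descend 10 ; hops seen [H0] ; pick H0
  Q 106.22.10.157: descend 01101010 ; hops seen [H0,H2] ; pick H2
  Q 106.0.10.3: descend 01101010 ; hops seen [H0,H2] ; pick H2
  Q 104.6.145.211: descend 0110100000000110100100011101 ; hops seen [H0,H0] ; pick H0
  + 64.0.0.0/4 (H2) depth=4
  + 175.239.0.0/16 (H1) depth=16
  Q 104.6.145.208: descend 0110100000000110100100011101 ; hops seen [H0,H0] ; pick H0
  Q 54.117.223.60: descend 0 ; hops seen [H0] ; pick H0
  del 0.0.0.0/0 (clear depth 0)
  Q 66.221.148.242: descend 0100 ; hops seen [H2] ; pick H2
  Q 175.1.101.149: descend 10101111 ; hops seen [H0] ; pick H0
  + 76.0.0.0/6 (H0) depth=6
  del 106.0.0.0/8 (clear depth 8)
  del 76.0.0.0/6 (clear depth 6)
  + 79.64.0.0/12 (H1) depth=12

== LOOKUPS ==
["H1","H2","H2","H0","H0","H2","H0","H2","H2","H0","H0","H0","H2","H0"]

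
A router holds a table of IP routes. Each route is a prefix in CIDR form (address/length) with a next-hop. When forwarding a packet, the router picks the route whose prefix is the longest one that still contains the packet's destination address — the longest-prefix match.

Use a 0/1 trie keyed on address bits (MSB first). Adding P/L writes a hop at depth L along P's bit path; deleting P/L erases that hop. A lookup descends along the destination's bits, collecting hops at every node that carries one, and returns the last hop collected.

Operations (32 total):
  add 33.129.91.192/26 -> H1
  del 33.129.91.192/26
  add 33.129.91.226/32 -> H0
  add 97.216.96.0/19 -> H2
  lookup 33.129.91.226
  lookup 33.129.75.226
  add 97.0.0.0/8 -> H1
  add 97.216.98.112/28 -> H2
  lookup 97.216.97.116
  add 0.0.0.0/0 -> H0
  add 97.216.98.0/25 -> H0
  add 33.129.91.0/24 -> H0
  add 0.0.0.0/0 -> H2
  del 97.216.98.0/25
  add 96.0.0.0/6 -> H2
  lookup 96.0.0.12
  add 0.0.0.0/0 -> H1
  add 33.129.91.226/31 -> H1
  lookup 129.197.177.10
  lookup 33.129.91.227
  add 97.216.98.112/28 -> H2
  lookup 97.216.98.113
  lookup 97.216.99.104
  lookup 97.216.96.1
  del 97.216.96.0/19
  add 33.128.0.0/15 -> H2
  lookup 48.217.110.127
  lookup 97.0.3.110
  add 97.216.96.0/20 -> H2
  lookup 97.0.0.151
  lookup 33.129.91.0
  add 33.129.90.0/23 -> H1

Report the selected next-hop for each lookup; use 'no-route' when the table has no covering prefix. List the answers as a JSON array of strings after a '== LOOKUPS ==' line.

Apply in order:
  add 33.129.91.192/26 -> H1 at depth 26
  - 33.129.91.192/26 clear@26
  add 33.129.91.226/32 -> H0 at depth 32
  add 97.216.96.0/19 -> H2 at depth 19
  ? 33.129.91.226  path d0:-→d1:-→d2:-→d3:-→d4:-→d5:-→d6:-→d7:-→d8:-→d9:-→d10:-→d11:-→d12:-→d13:-→d14:-→d15:-→d16:-→d17:-→d18:-→d19:-→d20:-→d21:-→d22:-→d23:-→d24:-→d25:-→d26:-→d27:-→d28:-→d29:-→d30:-→d31:-→d32:H0  best=H0
  ? 33.129.75.226  path d0:-→d1:-→d2:-→d3:-→d4:-→d5:-→d6:-→d7:-→d8:-→d9:-→d10:-→d11:-→d12:-→d13:-→d14:-→d15:-→d16:-→d17:-→d18:-→d19:-  best=no-route
  add 97.0.0.0/8 -> H1 at depth 8
  add 97.216.98.112/28 -> H2 at depth 28
  ? 97.216.97.116  path d0:-→d1:-→d2:-→d3:-→d4:-→d5:-→d6:-→d7:-→d8:H1→d9:-→d10:-→d11:-→d12:-→d13:-→d14:-→d15:-→d16:-→d17:-→d18:-→d19:H2→d20:-→d21:-→d22:-  best=H2
  add 0.0.0.0/0 -> H0 at depth 0
  add 97.216.98.0/25 -> H0 at depth 25
  add 33.129.91.0/24 -> H0 at depth 24
  add 0.0.0.0/0 -> H2 at depth 0
  - 97.216.98.0/25 clear@25
  add 96.0.0.0/6 -> H2 at depth 6
  ? 96.0.0.12  path d0:H2→d1:-→d2:-→d3:-→d4:-→d5:-→d6:H2→d7:-  best=H2
  add 0.0.0.0/0 -> H1 at depth 0
  add 33.129.91.226/31 -> H1 at depth 31
  ? 129.197.177.10  path d0:H1  best=H1
  ? 33.129.91.227  path d0:H1→d1:-→d2:-→d3:-→d4:-→d5:-→d6:-→d7:-→d8:-→d9:-→d10:-→d11:-→d12:-→d13:-→d14:-→d15:-→d16:-→d17:-→d18:-→d19:-→d20:-→d21:-→d22:-→d23:-→d24:H0→d25:-→d26:-→d27:-→d28:-→d29:-→d30:-→d31:H1  best=H1
  add 97.216.98.112/28 -> H2 at depth 28
  ? 97.216.98.113  path d0:H1→d1:-→d2:-→d3:-→d4:-→d5:-→d6:H2→d7:-→d8:H1→d9:-→d10:-→d11:-→d12:-→d13:-→d14:-→d15:-→d16:-→d17:-→d18:-→d19:H2→d20:-→d21:-→d22:-→d23:-→d24:-→d25:-→d26:-→d27:-→d28:H2  best=H2
  ? 97.216.99.104  path d0:H1→d1:-→d2:-→d3:-→d4:-→d5:-→d6:H2→d7:-→d8:H1→d9:-→d10:-→d11:-→d12:-→d13:-→d14:-→d15:-→d16:-→d17:-→d18:-→d19:H2→d20:-→d21:-→d22:-→d23:-  best=H2
  ? 97.216.96.1  path d0:H1→d1:-→d2:-→d3:-→d4:-→d5:-→d6:H2→d7:-→d8:H1→d9:-→d10:-→d11:-→d12:-→d13:-→d14:-→d15:-→d16:-→d17:-→d18:-→d19:H2→d20:-→d21:-→d22:-  best=H2
  - 97.216.96.0/19 clear@19
  add 33.128.0.0/15 -> H2 at depth 15
  ? 48.217.110.127  path d0:H1→d1:-→d2:-→d3:-  best=H1
  ? 97.0.3.110  path d0:H1→d1:-→d2:-→d3:-→d4:-→d5:-→d6:H2→d7:-→d8:H1  best=H1
  add 97.216.96.0/20 -> H2 at depth 20
  ? 97.0.0.151  path d0:H1→d1:-→d2:-→d3:-→d4:-→d5:-→d6:H2→d7:-→d8:H1  best=H1
  ? 33.129.91.0  path d0:H1→d1:-→d2:-→d3:-→d4:-→d5:-→d6:-→d7:-→d8:-→d9:-→d10:-→d11:-→d12:-→d13:-→d14:-→d15:H2→d16:-→d17:-→d18:-→d19:-→d20:-→d21:-→d22:-→d23:-→d24:H0  best=H0
  add 33.129.90.0/23 -> H1 at depth 23

== LOOKUPS ==
["H0","no-route","H2","H2","H1","H1","H2","H2","H2","H1","H1","H1","H0"]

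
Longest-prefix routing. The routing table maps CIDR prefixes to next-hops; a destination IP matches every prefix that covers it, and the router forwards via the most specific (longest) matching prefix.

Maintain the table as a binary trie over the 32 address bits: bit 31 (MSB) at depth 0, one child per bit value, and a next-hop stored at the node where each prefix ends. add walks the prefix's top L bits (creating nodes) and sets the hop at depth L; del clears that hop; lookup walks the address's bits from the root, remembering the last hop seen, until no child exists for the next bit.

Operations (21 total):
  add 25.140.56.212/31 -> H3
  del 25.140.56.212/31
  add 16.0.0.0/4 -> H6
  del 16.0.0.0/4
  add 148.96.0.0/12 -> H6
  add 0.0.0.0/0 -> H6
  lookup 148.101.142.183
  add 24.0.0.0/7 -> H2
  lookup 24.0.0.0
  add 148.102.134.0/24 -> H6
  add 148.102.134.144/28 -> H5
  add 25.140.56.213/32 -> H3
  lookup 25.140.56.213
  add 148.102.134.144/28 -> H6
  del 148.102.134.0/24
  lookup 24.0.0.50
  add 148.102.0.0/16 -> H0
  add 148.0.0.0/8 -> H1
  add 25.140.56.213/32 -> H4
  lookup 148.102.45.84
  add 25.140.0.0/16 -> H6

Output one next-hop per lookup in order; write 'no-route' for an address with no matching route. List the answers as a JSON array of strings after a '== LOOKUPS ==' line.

Trace:
  add 25.140.56.212/31 -> H3 at depth 31
  del 25.140.56.212/31 (clear depth 31)
  add 16.0.0.0/4 -> H6 at depth 4
  del 16.0.0.0/4 (clear depth 4)
  add 148.96.0.0/12 -> H6 at depth 12
  add 0.0.0.0/0 -> H6 at depth 0
  lookup 148.101.142.183: bits 100101000110 walk d0:H6→d1:-→d2:-→d3:-→d4:-→d5:-→d6:-→d7:-→d8:-→d9:-→d10:-→d11:-→d12:H6 -> H6
  add 24.0.0.0/7 -> H2 at depth 7
  lookup 24.0.0.0: bits 0001100 walk d0:H6→d1:-→d2:-→d3:-→d4:-→d5:-→d6:-→d7:H2 -> H2
  add 148.102.134.0/24 -> H6 at depth 24
  add 148.102.134.144/28 -> H5 at depth 28
  add 25.140.56.213/32 -> H3 at depth 32
  lookup 25.140.56.213: bits 00011001100011000011100011010101 walk d0:H6→d1:-→d2:-→d3:-→d4:-→d5:-→d6:-→d7:H2→d8:-→d9:-→d10:-→d11:-→d12:-→d13:-→d14:-→d15:-→d16:-→d17:-→d18:-→d19:-→d20:-→d21:-→d22:-→d23:-→d24:-→d25:-→d26:-→d27:-→d28:-→d29:-→d30:-→d31:-→d32:H3 -> H3
  add 148.102.134.144/28 -> H6 at depth 28
  del 148.102.134.0/24 (clear depth 24)
  lookup 24.0.0.50: bits 0001100 walk d0:H6→d1:-→d2:-→d3:-→d4:-→d5:-→d6:-→d7:H2 -> H2
  add 148.102.0.0/16 -> H0 at depth 16
  add 148.0.0.0/8 -> H1 at depth 8
  add 25.140.56.213/32 -> H4 at depth 32
  lookup 148.102.45.84: bits 1001010001100110 walk d0:H6→d1:-→d2:-→d3:-→d4:-→d5:-→d6:-→d7:-→d8:H1→d9:-→d10:-→d11:-→d12:H6→d13:-→d14:-→d15:-→d16:H0 -> H0
  add 25.140.0.0/16 -> H6 at depth 16

== LOOKUPS ==
["H6","H2","H3","H2","H0"]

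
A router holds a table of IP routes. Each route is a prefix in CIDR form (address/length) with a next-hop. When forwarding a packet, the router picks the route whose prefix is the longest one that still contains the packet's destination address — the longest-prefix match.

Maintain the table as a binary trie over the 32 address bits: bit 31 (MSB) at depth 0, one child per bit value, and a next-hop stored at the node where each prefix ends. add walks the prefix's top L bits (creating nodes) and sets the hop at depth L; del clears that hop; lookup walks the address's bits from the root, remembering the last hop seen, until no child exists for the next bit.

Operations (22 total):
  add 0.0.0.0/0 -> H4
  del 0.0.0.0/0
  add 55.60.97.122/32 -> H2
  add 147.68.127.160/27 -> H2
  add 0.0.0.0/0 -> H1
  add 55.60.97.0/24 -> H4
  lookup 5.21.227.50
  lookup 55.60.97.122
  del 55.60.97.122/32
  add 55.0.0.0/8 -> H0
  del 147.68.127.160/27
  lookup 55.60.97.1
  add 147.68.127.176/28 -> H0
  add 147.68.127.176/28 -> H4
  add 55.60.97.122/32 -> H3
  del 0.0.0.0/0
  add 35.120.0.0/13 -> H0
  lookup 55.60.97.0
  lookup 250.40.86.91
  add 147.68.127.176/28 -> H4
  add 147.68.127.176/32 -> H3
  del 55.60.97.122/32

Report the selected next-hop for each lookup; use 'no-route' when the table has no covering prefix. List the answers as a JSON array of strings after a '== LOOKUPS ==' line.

Trace:
  add 0.0.0.0/0 -> H4 at depth 0
  del 0.0.0.0/0 (clear depth 0)
  add 55.60.97.122/32 -> H2 at depth 32
  add 147.68.127.160/27 -> H2 at depth 27
  add 0.0.0.0/0 -> H1 at depth 0
  add 55.60.97.0/24 -> H4 at depth 24
  ? 5.21.227.50  path d0:H1→d1:-→d2:-  best=H1
  ? 55.60.97.122  path d0:H1→d1:-→d2:-→d3:-→d4:-→d5:-→d6:-→d7:-→d8:-→d9:-→d10:-→d11:-→d12:-→d13:-→d14:-→d15:-→d16:-→d17:-→d18:-→d19:-→d20:-→d21:-→d22:-→d23:-→d24:H4→d25:-→d26:-→d27:-→d28:-→d29:-→d30:-→d31:-→d32:H2  best=H2
  del 55.60.97.122/32 (clear depth 32)
  add 55.0.0.0/8 -> H0 at depth 8
  del 147.68.127.160/27 (clear depth 27)
  ? 55.60.97.1  path d0:H1→d1:-→d2:-→d3:-→d4:-→d5:-→d6:-→d7:-→d8:H0→d9:-→d10:-→d11:-→d12:-→d13:-→d14:-→d15:-→d16:-→d17:-→d18:-→d19:-→d20:-→d21:-→d22:-→d23:-→d24:H4→d25:-  best=H4
  add 147.68.127.176/28 -> H0 at depth 28
  add 147.68.127.176/28 -> H4 at depth 28
  add 55.60.97.122/32 -> H3 at depth 32
  del 0.0.0.0/0 (clear depth 0)
  add 35.120.0.0/13 -> H0 at depth 13
  ? 55.60.97.0  path d0:-→d1:-→d2:-→d3:-→d4:-→d5:-→d6:-→d7:-→d8:H0→d9:-→d10:-→d11:-→d12:-→d13:-→d14:-→d15:-→d16:-→d17:-→d18:-→d19:-→d20:-→d21:-→d22:-→d23:-→d24:H4→d25:-  best=H4
  ? 250.40.86.91  path d0:-→d1:-  best=no-route
  add 147.68.127.176/28 -> H4 at depth 28
  add 147.68.127.176/32 -> H3 at depth 32
  del 55.60.97.122/32 (clear depth 32)

== LOOKUPS ==
["H1","H2","H4","H4","no-route"]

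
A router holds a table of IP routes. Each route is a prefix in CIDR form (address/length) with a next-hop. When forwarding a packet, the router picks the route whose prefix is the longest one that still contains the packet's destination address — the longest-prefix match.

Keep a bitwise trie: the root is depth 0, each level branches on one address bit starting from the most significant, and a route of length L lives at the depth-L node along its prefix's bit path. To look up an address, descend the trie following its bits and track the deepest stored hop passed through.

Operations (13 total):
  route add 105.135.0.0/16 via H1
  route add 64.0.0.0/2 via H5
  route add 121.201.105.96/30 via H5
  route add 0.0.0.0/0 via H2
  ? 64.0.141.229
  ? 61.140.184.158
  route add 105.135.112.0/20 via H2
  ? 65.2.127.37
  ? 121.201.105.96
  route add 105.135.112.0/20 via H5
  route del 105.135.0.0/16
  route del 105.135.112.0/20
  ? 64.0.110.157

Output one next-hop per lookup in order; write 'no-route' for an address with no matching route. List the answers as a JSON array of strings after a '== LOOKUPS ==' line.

Trace:
  + 105.135.0.0/16 (H1) depth=16
  + 64.0.0.0/2 (H5) depth=2
  + 121.201.105.96/30 (H5) depth=30
  + 0.0.0.0/0 (H2) depth=0
  Q 64.0.141.229: descend 01 ; hops seen [H2,H5] ; pick H5
  Q 61.140.184.158: descend 0 ; hops seen [H2] ; pick H2
  + 105.135.112.0/20 (H2) depth=20
  Q 65.2.127.37: descend 01 ; hops seen [H2,H5] ; pick H5
  Q 121.201.105.96: descend 011110011100100101101001011000 ; hops seen [H2,H5,H5] ; pick H5
  + 105.135.112.0/20 (H5) depth=20
  - 105.135.0.0/16 clear@16
  - 105.135.112.0/20 clear@20
  Q 64.0.110.157: descend 01 ; hops seen [H2,H5] ; pick H5

== LOOKUPS ==
["H5","H2","H5","H5","H5"]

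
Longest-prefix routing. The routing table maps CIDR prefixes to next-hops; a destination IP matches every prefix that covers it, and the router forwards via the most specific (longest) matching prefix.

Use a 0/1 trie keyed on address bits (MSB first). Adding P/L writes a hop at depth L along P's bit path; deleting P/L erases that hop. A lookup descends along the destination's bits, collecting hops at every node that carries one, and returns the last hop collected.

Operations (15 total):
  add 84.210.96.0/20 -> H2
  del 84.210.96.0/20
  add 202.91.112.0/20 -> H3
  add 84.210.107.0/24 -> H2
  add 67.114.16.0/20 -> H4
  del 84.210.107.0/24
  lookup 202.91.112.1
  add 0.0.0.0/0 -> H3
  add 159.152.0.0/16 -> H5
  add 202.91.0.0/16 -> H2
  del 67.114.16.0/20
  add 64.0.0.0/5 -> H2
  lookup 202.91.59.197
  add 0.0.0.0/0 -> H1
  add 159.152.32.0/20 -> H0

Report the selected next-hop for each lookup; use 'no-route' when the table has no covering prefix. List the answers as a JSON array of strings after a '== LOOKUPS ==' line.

Process each operation:
  add 84.210.96.0/20 -> H2 at depth 20
  - 84.210.96.0/20 clear@20
  add 202.91.112.0/20 -> H3 at depth 20
  add 84.210.107.0/24 -> H2 at depth 24
  add 67.114.16.0/20 -> H4 at depth 20
  - 84.210.107.0/24 clear@24
  Q 202.91.112.1: descend 11001010010110110111 ; hops seen [H3] ; pick H3
  add 0.0.0.0/0 -> H3 at depth 0
  add 159.152.0.0/16 -> H5 at depth 16
  add 202.91.0.0/16 -> H2 at depth 16
  - 67.114.16.0/20 clear@20
  add 64.0.0.0/5 -> H2 at depth 5
  Q 202.91.59.197: descend 11001010010110110 ; hops seen [H3,H2] ; pick H2
  add 0.0.0.0/0 -> H1 at depth 0
  add 159.152.32.0/20 -> H0 at depth 20

== LOOKUPS ==
["H3","H2"]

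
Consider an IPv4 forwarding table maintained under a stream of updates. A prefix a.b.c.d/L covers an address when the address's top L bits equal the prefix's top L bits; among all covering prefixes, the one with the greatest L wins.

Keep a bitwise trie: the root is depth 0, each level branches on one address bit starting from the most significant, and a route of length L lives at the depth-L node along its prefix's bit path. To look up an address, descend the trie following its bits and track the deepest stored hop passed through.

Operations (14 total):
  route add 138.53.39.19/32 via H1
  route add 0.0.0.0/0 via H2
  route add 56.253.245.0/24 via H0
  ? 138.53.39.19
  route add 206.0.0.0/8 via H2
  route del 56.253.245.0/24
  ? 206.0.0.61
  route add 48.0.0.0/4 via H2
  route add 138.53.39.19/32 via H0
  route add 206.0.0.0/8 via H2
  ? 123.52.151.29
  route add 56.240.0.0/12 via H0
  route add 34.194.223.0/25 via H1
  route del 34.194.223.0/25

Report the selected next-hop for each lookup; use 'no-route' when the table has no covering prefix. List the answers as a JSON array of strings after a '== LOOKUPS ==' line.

Trace:
  add 138.53.39.19/32 -> H1 at depth 32
  add 0.0.0.0/0 -> H2 at depth 0
  add 56.253.245.0/24 -> H0 at depth 24
  lookup 138.53.39.19: bits 10001010001101010010011100010011 walk d0:H2→d1:-→d2:-→d3:-→d4:-→d5:-→d6:-→d7:-→d8:-→d9:-→d10:-→d11:-→d12:-→d13:-→d14:-→d15:-→d16:-→d17:-→d18:-→d19:-→d20:-→d21:-→d22:-→d23:-→d24:-→d25:-→d26:-→d27:-→d28:-→d29:-→d30:-→d31:-→d32:H1 -> H1
  add 206.0.0.0/8 -> H2 at depth 8
  - 56.253.245.0/24 clear@24
  lookup 206.0.0.61: bits 11001110 walk d0:H2→d1:-→d2:-→d3:-→d4:-→d5:-→d6:-→d7:-→d8:H2 -> H2
  add 48.0.0.0/4 -> H2 at depth 4
  add 138.53.39.19/32 -> H0 at depth 32
  add 206.0.0.0/8 -> H2 at depth 8
  lookup 123.52.151.29: bits 0 walk d0:H2→d1:- -> H2
  add 56.240.0.0/12 -> H0 at depth 12
  add 34.194.223.0/25 -> H1 at depth 25
  - 34.194.223.0/25 clear@25

== LOOKUPS ==
["H1","H2","H2"]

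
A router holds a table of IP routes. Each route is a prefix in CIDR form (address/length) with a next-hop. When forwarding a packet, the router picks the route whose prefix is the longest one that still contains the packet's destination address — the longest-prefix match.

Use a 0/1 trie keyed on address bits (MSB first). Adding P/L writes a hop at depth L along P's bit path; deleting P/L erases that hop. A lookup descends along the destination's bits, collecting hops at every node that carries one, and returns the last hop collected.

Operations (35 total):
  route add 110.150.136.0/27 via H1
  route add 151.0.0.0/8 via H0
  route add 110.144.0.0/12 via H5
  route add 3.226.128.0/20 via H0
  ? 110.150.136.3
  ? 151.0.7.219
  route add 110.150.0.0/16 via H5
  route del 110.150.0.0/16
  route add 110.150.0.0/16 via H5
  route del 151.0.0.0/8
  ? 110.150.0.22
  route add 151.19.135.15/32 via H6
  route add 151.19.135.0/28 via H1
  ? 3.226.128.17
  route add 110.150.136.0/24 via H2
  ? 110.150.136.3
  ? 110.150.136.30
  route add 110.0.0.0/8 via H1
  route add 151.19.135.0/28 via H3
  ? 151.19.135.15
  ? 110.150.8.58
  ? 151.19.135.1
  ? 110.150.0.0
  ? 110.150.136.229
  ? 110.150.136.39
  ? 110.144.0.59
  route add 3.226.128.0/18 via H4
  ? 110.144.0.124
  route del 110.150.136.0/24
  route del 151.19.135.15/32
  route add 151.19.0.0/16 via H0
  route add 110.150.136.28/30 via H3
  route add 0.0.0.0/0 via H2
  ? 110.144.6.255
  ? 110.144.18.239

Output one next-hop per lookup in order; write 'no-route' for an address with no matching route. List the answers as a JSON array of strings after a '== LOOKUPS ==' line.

Apply in order:
  + 110.150.136.0/27 (H1) depth=27
  + 151.0.0.0/8 (H0) depth=8
  + 110.144.0.0/12 (H5) depth=12
  + 3.226.128.0/20 (H0) depth=20
  ? 110.150.136.3  path d0:-→d1:-→d2:-→d3:-→d4:-→d5:-→d6:-→d7:-→d8:-→d9:-→d10:-→d11:-→d12:H5→d13:-→d14:-→d15:-→d16:-→d17:-→d18:-→d19:-→d20:-→d21:-→d22:-→d23:-→d24:-→d25:-→d26:-→d27:H1  best=H1
  ? 151.0.7.219  path d0:-→d1:-→d2:-→d3:-→d4:-→d5:-→d6:-→d7:-→d8:H0  best=H0
  + 110.150.0.0/16 (H5) depth=16
  del 110.150.0.0/16 (clear depth 16)
  + 110.150.0.0/16 (H5) depth=16
  del 151.0.0.0/8 (clear depth 8)
  ? 110.150.0.22  path d0:-→d1:-→d2:-→d3:-→d4:-→d5:-→d6:-→d7:-→d8:-→d9:-→d10:-→d11:-→d12:H5→d13:-→d14:-→d15:-→d16:H5  best=H5
  + 151.19.135.15/32 (H6) depth=32
  + 151.19.135.0/28 (H1) depth=28
  ? 3.226.128.17  path d0:-→d1:-→d2:-→d3:-→d4:-→d5:-→d6:-→d7:-→d8:-→d9:-→d10:-→d11:-→d12:-→d13:-→d14:-→d15:-→d16:-→d17:-→d18:-→d19:-→d20:H0  best=H0
  + 110.150.136.0/24 (H2) depth=24
  ? 110.150.136.3  path d0:-→d1:-→d2:-→d3:-→d4:-→d5:-→d6:-→d7:-→d8:-→d9:-→d10:-→d11:-→d12:H5→d13:-→d14:-→d15:-→d16:H5→d17:-→d18:-→d19:-→d20:-→d21:-→d22:-→d23:-→d24:H2→d25:-→d26:-→d27:H1  best=H1
  ? 110.150.136.30  path d0:-→d1:-→d2:-→d3:-→d4:-→d5:-→d6:-→d7:-→d8:-→d9:-→d10:-→d11:-→d12:H5→d13:-→d14:-→d15:-→d16:H5→d17:-→d18:-→d19:-→d20:-→d21:-→d22:-→d23:-→d24:H2→d25:-→d26:-→d27:H1  best=H1
  + 110.0.0.0/8 (H1) depth=8
  + 151.19.135.0/28 (H3) depth=28
  ? 151.19.135.15  path d0:-→d1:-→d2:-→d3:-→d4:-→d5:-→d6:-→d7:-→d8:-→d9:-→d10:-→d11:-→d12:-→d13:-→d14:-→d15:-→d16:-→d17:-→d18:-→d19:-→d20:-→d21:-→d22:-→d23:-→d24:-→d25:-→d26:-→d27:-→d28:H3→d29:-→d30:-→d31:-→d32:H6  best=H6
  ? 110.150.8.58  path d0:-→d1:-→d2:-→d3:-→d4:-→d5:-→d6:-→d7:-→d8:H1→d9:-→d10:-→d11:-→d12:H5→d13:-→d14:-→d15:-→d16:H5  best=H5
  ? 151.19.135.1  path d0:-→d1:-→d2:-→d3:-→d4:-→d5:-→d6:-→d7:-→d8:-→d9:-→d10:-→d11:-→d12:-→d13:-→d14:-→d15:-→d16:-→d17:-→d18:-→d19:-→d20:-→d21:-→d22:-→d23:-→d24:-→d25:-→d26:-→d27:-→d28:H3  best=H3
  ? 110.150.0.0  path d0:-→d1:-→d2:-→d3:-→d4:-→d5:-→d6:-→d7:-→d8:H1→d9:-→d10:-→d11:-→d12:H5→d13:-→d14:-→d15:-→d16:H5  best=H5
  ? 110.150.136.229  path d0:-→d1:-→d2:-→d3:-→d4:-→d5:-→d6:-→d7:-→d8:H1→d9:-→d10:-→d11:-→d12:H5→d13:-→d14:-→d15:-→d16:H5→d17:-→d18:-→d19:-→d20:-→d21:-→d22:-→d23:-→d24:H2  best=H2
  ? 110.150.136.39  path d0:-→d1:-→d2:-→d3:-→d4:-→d5:-→d6:-→d7:-→d8:H1→d9:-→d10:-→d11:-→d12:H5→d13:-→d14:-→d15:-→d16:H5→d17:-→d18:-→d19:-→d20:-→d21:-→d22:-→d23:-→d24:H2→d25:-→d26:-  best=H2
  ? 110.144.0.59  path d0:-→d1:-→d2:-→d3:-→d4:-→d5:-→d6:-→d7:-→d8:H1→d9:-→d10:-→d11:-→d12:H5→d13:-  best=H5
  + 3.226.128.0/18 (H4) depth=18
  ? 110.144.0.124  path d0:-→d1:-→d2:-→d3:-→d4:-→d5:-→d6:-→d7:-→d8:H1→d9:-→d10:-→d11:-→d12:H5→d13:-  best=H5
  del 110.150.136.0/24 (clear depth 24)
  del 151.19.135.15/32 (clear depth 32)
  + 151.19.0.0/16 (H0) depth=16
  + 110.150.136.28/30 (H3) depth=30
  + 0.0.0.0/0 (H2) depth=0
  ? 110.144.6.255  path d0:H2→d1:-→d2:-→d3:-→d4:-→d5:-→d6:-→d7:-→d8:H1→d9:-→d10:-→d11:-→d12:H5→d13:-  best=H5
  ? 110.144.18.239  path d0:H2→d1:-→d2:-→d3:-→d4:-→d5:-→d6:-→d7:-→d8:H1→d9:-→d10:-→d11:-→d12:H5→d13:-  best=H5

== LOOKUPS ==
["H1","H0","H5","H0","H1","H1","H6","H5","H3","H5","H2","H2","H5","H5","H5","H5"]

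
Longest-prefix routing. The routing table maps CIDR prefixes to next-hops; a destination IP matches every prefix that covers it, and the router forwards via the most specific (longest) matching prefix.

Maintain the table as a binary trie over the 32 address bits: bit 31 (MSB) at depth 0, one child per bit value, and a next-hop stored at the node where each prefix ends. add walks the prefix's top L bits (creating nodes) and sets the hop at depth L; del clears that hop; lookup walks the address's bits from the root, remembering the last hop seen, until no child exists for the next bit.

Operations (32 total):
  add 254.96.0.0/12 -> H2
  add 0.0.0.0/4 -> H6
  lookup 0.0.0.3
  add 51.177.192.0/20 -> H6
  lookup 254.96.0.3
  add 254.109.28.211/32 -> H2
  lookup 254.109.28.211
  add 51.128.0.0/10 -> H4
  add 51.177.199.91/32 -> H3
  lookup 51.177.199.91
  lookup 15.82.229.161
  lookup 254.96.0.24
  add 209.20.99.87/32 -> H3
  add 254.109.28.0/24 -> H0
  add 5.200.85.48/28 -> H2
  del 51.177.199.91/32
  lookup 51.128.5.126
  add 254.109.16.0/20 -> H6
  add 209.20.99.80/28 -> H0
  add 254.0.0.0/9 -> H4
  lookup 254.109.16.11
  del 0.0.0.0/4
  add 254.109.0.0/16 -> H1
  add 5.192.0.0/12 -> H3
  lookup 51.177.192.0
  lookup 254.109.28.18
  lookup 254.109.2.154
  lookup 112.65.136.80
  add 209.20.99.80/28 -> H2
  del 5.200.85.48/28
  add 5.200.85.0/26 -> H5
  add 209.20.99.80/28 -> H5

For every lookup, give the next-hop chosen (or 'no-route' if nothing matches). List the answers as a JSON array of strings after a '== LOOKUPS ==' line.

Process each operation:
  + 254.96.0.0/12 (H2) depth=12
  + 0.0.0.0/4 (H6) depth=4
  lookup 0.0.0.3: bits 0000 walk d0:-→d1:-→d2:-→d3:-→d4:H6 -> H6
  + 51.177.192.0/20 (H6) depth=20
  lookup 254.96.0.3: bits 111111100110 walk d0:-→d1:-→d2:-→d3:-→d4:-→d5:-→d6:-→d7:-→d8:-→d9:-→d10:-→d11:-→d12:H2 -> H2
  + 254.109.28.211/32 (H2) depth=32
  lookup 254.109.28.211: bits 11111110011011010001110011010011 walk d0:-→d1:-→d2:-→d3:-→d4:-→d5:-→d6:-→d7:-→d8:-→d9:-→d10:-→d11:-→d12:H2→d13:-→d14:-→d15:-→d16:-→d17:-→d18:-→d19:-→d20:-→d21:-→d22:-→d23:-→d24:-→d25:-→d26:-→d27:-→d28:-→d29:-→d30:-→d31:-→d32:H2 -> H2
  + 51.128.0.0/10 (H4) depth=10
  + 51.177.199.91/32 (H3) depth=32
  lookup 51.177.199.91: bits 00110011101100011100011101011011 walk d0:-→d1:-→d2:-→d3:-→d4:-→d5:-→d6:-→d7:-→d8:-→d9:-→d10:H4→d11:-→d12:-→d13:-→d14:-→d15:-→d16:-→d17:-→d18:-→d19:-→d20:H6→d21:-→d22:-→d23:-→d24:-→d25:-→d26:-→d27:-→d28:-→d29:-→d30:-→d31:-→d32:H3 -> H3
  lookup 15.82.229.161: bits 0000 walk d0:-→d1:-→d2:-→d3:-→d4:H6 -> H6
  lookup 254.96.0.24: bits 111111100110 walk d0:-→d1:-→d2:-→d3:-→d4:-→d5:-→d6:-→d7:-→d8:-→d9:-→d10:-→d11:-→d12:H2 -> H2
  + 209.20.99.87/32 (H3) depth=32
  + 254.109.28.0/24 (H0) depth=24
  + 5.200.85.48/28 (H2) depth=28
  del 51.177.199.91/32 (clear depth 32)
  lookup 51.128.5.126: bits 0011001110 walk d0:-→d1:-→d2:-→d3:-→d4:-→d5:-→d6:-→d7:-→d8:-→d9:-→d10:H4 -> H4
  + 254.109.16.0/20 (H6) depth=20
  + 209.20.99.80/28 (H0) depth=28
  + 254.0.0.0/9 (H4) depth=9
  lookup 254.109.16.11: bits 11111110011011010001 walk d0:-→d1:-→d2:-→d3:-→d4:-→d5:-→d6:-→d7:-→d8:-→d9:H4→d10:-→d11:-→d12:H2→d13:-→d14:-→d15:-→d16:-→d17:-→d18:-→d19:-→d20:H6 -> H6
  del 0.0.0.0/4 (clear depth 4)
  + 254.109.0.0/16 (H1) depth=16
  + 5.192.0.0/12 (H3) depth=12
  lookup 51.177.192.0: bits 001100111011000111000 walk d0:-→d1:-→d2:-→d3:-→d4:-→d5:-→d6:-→d7:-→d8:-→d9:-→d10:H4→d11:-→d12:-→d13:-→d14:-→d15:-→d16:-→d17:-→d18:-→d19:-→d20:H6→d21:- -> H6
  lookup 254.109.28.18: bits 111111100110110100011100 walk d0:-→d1:-→d2:-→d3:-→d4:-→d5:-→d6:-→d7:-→d8:-→d9:H4→d10:-→d11:-→d12:H2→d13:-→d14:-→d15:-→d16:H1→d17:-→d18:-→d19:-→d20:H6→d21:-→d22:-→d23:-→d24:H0 -> H0
  lookup 254.109.2.154: bits 1111111001101101000 walk d0:-→d1:-→d2:-→d3:-→d4:-→d5:-→d6:-→d7:-→d8:-→d9:H4→d10:-→d11:-→d12:H2→d13:-→d14:-→d15:-→d16:H1→d17:-→d18:-→d19:- -> H1
  lookup 112.65.136.80: bits 0 walk d0:-→d1:- -> no-route
  + 209.20.99.80/28 (H2) depth=28
  del 5.200.85.48/28 (clear depth 28)
  + 5.200.85.0/26 (H5) depth=26
  + 209.20.99.80/28 (H5) depth=28

== LOOKUPS ==
["H6","H2","H2","H3","H6","H2","H4","H6","H6","H0","H1","no-route"]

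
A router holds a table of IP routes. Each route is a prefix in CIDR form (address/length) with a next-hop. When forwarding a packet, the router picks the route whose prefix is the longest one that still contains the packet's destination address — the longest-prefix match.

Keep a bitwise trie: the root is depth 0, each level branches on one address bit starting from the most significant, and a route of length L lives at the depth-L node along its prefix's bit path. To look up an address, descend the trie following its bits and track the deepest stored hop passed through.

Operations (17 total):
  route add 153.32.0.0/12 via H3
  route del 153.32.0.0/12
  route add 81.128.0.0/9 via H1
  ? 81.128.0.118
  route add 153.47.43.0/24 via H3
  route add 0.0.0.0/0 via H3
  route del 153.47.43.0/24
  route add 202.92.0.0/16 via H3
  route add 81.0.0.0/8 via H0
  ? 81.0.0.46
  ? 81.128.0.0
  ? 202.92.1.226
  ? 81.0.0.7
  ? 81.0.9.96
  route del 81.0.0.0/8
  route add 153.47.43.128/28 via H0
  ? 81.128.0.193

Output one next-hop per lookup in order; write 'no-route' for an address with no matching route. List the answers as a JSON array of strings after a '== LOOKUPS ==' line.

Trace:
  add 153.32.0.0/12 -> H3 at depth 12
  del 153.32.0.0/12 (clear depth 12)
  add 81.128.0.0/9 -> H1 at depth 9
  lookup 81.128.0.118: bits 010100011 walk d0:-→d1:-→d2:-→d3:-→d4:-→d5:-→d6:-→d7:-→d8:-→d9:H1 -> H1
  add 153.47.43.0/24 -> H3 at depth 24
  add 0.0.0.0/0 -> H3 at depth 0
  del 153.47.43.0/24 (clear depth 24)
  add 202.92.0.0/16 -> H3 at depth 16
  add 81.0.0.0/8 -> H0 at depth 8
  lookup 81.0.0.46: bits 01010001 walk d0:H3→d1:-→d2:-→d3:-→d4:-→d5:-→d6:-→d7:-→d8:H0 -> H0
  lookup 81.128.0.0: bits 010100011 walk d0:H3→d1:-→d2:-→d3:-→d4:-→d5:-→d6:-→d7:-→d8:H0→d9:H1 -> H1
  lookup 202.92.1.226: bits 1100101001011100 walk d0:H3→d1:-→d2:-→d3:-→d4:-→d5:-→d6:-→d7:-→d8:-→d9:-→d10:-→d11:-→d12:-→d13:-→d14:-→d15:-→d16:H3 -> H3
  lookup 81.0.0.7: bits 01010001 walk d0:H3→d1:-→d2:-→d3:-→d4:-→d5:-→d6:-→d7:-→d8:H0 -> H0
  lookup 81.0.9.96: bits 01010001 walk d0:H3→d1:-→d2:-→d3:-→d4:-→d5:-→d6:-→d7:-→d8:H0 -> H0
  del 81.0.0.0/8 (clear depth 8)
  add 153.47.43.128/28 -> H0 at depth 28
  lookup 81.128.0.193: bits 010100011 walk d0:H3→d1:-→d2:-→d3:-→d4:-→d5:-→d6:-→d7:-→d8:-→d9:H1 -> H1

== LOOKUPS ==
["H1","H0","H1","H3","H0","H0","H1"]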